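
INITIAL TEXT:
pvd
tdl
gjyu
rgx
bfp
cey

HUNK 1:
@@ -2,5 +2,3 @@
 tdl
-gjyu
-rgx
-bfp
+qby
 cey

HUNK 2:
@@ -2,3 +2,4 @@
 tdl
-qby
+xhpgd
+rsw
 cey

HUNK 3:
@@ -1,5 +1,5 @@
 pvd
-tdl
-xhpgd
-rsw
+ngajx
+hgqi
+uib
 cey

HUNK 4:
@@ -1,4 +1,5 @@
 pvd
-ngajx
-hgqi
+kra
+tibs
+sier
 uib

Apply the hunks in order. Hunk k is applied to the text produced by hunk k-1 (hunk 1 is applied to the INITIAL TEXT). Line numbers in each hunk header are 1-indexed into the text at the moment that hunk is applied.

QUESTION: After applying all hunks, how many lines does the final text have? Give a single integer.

Hunk 1: at line 2 remove [gjyu,rgx,bfp] add [qby] -> 4 lines: pvd tdl qby cey
Hunk 2: at line 2 remove [qby] add [xhpgd,rsw] -> 5 lines: pvd tdl xhpgd rsw cey
Hunk 3: at line 1 remove [tdl,xhpgd,rsw] add [ngajx,hgqi,uib] -> 5 lines: pvd ngajx hgqi uib cey
Hunk 4: at line 1 remove [ngajx,hgqi] add [kra,tibs,sier] -> 6 lines: pvd kra tibs sier uib cey
Final line count: 6

Answer: 6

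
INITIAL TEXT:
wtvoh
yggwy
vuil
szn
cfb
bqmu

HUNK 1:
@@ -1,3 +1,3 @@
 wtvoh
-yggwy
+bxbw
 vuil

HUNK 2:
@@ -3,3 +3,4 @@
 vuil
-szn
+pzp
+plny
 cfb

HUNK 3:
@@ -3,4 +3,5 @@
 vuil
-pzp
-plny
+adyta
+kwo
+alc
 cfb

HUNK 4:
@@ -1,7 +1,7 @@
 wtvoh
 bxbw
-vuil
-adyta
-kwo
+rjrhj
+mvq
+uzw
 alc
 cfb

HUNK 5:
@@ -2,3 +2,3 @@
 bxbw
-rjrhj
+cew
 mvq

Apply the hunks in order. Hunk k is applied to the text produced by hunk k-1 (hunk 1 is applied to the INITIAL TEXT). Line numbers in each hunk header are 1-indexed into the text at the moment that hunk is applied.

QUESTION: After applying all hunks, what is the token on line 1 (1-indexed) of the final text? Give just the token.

Answer: wtvoh

Derivation:
Hunk 1: at line 1 remove [yggwy] add [bxbw] -> 6 lines: wtvoh bxbw vuil szn cfb bqmu
Hunk 2: at line 3 remove [szn] add [pzp,plny] -> 7 lines: wtvoh bxbw vuil pzp plny cfb bqmu
Hunk 3: at line 3 remove [pzp,plny] add [adyta,kwo,alc] -> 8 lines: wtvoh bxbw vuil adyta kwo alc cfb bqmu
Hunk 4: at line 1 remove [vuil,adyta,kwo] add [rjrhj,mvq,uzw] -> 8 lines: wtvoh bxbw rjrhj mvq uzw alc cfb bqmu
Hunk 5: at line 2 remove [rjrhj] add [cew] -> 8 lines: wtvoh bxbw cew mvq uzw alc cfb bqmu
Final line 1: wtvoh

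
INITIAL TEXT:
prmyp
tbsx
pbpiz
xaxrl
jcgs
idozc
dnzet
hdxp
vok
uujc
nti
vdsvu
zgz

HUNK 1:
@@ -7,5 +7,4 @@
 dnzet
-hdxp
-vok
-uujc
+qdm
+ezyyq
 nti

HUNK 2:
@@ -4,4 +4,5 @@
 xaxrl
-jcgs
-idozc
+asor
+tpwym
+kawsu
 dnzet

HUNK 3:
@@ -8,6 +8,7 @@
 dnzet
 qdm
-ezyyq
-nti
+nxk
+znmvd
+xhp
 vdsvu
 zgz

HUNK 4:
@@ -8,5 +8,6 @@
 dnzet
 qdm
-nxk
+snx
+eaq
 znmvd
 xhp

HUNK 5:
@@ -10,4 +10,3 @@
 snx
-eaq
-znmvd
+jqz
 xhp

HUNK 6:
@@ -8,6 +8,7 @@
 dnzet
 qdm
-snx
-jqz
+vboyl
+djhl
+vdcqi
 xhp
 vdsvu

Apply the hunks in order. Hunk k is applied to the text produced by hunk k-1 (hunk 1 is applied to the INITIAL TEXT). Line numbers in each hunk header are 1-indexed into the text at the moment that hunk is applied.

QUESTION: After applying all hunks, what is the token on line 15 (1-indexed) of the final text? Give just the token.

Hunk 1: at line 7 remove [hdxp,vok,uujc] add [qdm,ezyyq] -> 12 lines: prmyp tbsx pbpiz xaxrl jcgs idozc dnzet qdm ezyyq nti vdsvu zgz
Hunk 2: at line 4 remove [jcgs,idozc] add [asor,tpwym,kawsu] -> 13 lines: prmyp tbsx pbpiz xaxrl asor tpwym kawsu dnzet qdm ezyyq nti vdsvu zgz
Hunk 3: at line 8 remove [ezyyq,nti] add [nxk,znmvd,xhp] -> 14 lines: prmyp tbsx pbpiz xaxrl asor tpwym kawsu dnzet qdm nxk znmvd xhp vdsvu zgz
Hunk 4: at line 8 remove [nxk] add [snx,eaq] -> 15 lines: prmyp tbsx pbpiz xaxrl asor tpwym kawsu dnzet qdm snx eaq znmvd xhp vdsvu zgz
Hunk 5: at line 10 remove [eaq,znmvd] add [jqz] -> 14 lines: prmyp tbsx pbpiz xaxrl asor tpwym kawsu dnzet qdm snx jqz xhp vdsvu zgz
Hunk 6: at line 8 remove [snx,jqz] add [vboyl,djhl,vdcqi] -> 15 lines: prmyp tbsx pbpiz xaxrl asor tpwym kawsu dnzet qdm vboyl djhl vdcqi xhp vdsvu zgz
Final line 15: zgz

Answer: zgz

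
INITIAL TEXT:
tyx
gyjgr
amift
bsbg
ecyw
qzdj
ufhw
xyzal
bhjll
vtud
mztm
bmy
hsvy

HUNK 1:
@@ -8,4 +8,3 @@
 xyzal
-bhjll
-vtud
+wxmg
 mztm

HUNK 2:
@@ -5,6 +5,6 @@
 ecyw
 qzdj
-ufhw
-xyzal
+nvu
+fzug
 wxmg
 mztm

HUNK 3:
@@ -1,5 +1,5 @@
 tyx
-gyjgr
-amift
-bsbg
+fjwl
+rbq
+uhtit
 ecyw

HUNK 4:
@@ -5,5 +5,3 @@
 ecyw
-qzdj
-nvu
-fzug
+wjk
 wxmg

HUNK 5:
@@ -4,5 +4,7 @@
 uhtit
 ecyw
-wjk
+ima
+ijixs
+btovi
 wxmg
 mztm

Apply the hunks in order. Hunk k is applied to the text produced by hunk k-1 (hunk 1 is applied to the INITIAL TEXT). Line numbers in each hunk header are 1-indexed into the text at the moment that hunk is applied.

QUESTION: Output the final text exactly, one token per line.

Answer: tyx
fjwl
rbq
uhtit
ecyw
ima
ijixs
btovi
wxmg
mztm
bmy
hsvy

Derivation:
Hunk 1: at line 8 remove [bhjll,vtud] add [wxmg] -> 12 lines: tyx gyjgr amift bsbg ecyw qzdj ufhw xyzal wxmg mztm bmy hsvy
Hunk 2: at line 5 remove [ufhw,xyzal] add [nvu,fzug] -> 12 lines: tyx gyjgr amift bsbg ecyw qzdj nvu fzug wxmg mztm bmy hsvy
Hunk 3: at line 1 remove [gyjgr,amift,bsbg] add [fjwl,rbq,uhtit] -> 12 lines: tyx fjwl rbq uhtit ecyw qzdj nvu fzug wxmg mztm bmy hsvy
Hunk 4: at line 5 remove [qzdj,nvu,fzug] add [wjk] -> 10 lines: tyx fjwl rbq uhtit ecyw wjk wxmg mztm bmy hsvy
Hunk 5: at line 4 remove [wjk] add [ima,ijixs,btovi] -> 12 lines: tyx fjwl rbq uhtit ecyw ima ijixs btovi wxmg mztm bmy hsvy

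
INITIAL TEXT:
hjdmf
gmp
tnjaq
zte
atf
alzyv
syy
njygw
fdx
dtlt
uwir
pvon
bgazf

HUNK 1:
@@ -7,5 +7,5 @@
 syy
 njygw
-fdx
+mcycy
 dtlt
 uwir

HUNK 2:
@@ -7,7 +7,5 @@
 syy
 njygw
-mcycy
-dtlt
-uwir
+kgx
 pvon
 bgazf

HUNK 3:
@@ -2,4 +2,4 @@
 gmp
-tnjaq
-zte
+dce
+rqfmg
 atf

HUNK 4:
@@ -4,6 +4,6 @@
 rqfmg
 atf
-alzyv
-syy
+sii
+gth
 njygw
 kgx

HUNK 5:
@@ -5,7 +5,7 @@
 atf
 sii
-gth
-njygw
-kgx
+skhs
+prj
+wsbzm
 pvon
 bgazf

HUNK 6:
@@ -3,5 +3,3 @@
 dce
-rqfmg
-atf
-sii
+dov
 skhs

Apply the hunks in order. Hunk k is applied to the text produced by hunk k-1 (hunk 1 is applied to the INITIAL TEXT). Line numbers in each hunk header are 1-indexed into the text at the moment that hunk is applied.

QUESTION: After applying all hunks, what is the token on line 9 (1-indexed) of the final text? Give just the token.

Hunk 1: at line 7 remove [fdx] add [mcycy] -> 13 lines: hjdmf gmp tnjaq zte atf alzyv syy njygw mcycy dtlt uwir pvon bgazf
Hunk 2: at line 7 remove [mcycy,dtlt,uwir] add [kgx] -> 11 lines: hjdmf gmp tnjaq zte atf alzyv syy njygw kgx pvon bgazf
Hunk 3: at line 2 remove [tnjaq,zte] add [dce,rqfmg] -> 11 lines: hjdmf gmp dce rqfmg atf alzyv syy njygw kgx pvon bgazf
Hunk 4: at line 4 remove [alzyv,syy] add [sii,gth] -> 11 lines: hjdmf gmp dce rqfmg atf sii gth njygw kgx pvon bgazf
Hunk 5: at line 5 remove [gth,njygw,kgx] add [skhs,prj,wsbzm] -> 11 lines: hjdmf gmp dce rqfmg atf sii skhs prj wsbzm pvon bgazf
Hunk 6: at line 3 remove [rqfmg,atf,sii] add [dov] -> 9 lines: hjdmf gmp dce dov skhs prj wsbzm pvon bgazf
Final line 9: bgazf

Answer: bgazf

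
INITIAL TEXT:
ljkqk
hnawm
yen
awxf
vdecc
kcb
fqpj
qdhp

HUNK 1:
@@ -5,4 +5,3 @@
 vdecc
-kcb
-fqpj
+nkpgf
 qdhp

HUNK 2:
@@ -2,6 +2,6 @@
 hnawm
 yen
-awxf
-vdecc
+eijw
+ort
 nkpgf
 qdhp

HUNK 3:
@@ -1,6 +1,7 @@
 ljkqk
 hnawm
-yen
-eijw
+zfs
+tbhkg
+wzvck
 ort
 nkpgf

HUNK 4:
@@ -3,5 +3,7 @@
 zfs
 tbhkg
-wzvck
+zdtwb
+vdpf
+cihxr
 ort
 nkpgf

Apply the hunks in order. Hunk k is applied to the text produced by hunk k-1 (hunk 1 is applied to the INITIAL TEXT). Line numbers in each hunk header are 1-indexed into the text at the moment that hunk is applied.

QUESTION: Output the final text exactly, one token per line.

Hunk 1: at line 5 remove [kcb,fqpj] add [nkpgf] -> 7 lines: ljkqk hnawm yen awxf vdecc nkpgf qdhp
Hunk 2: at line 2 remove [awxf,vdecc] add [eijw,ort] -> 7 lines: ljkqk hnawm yen eijw ort nkpgf qdhp
Hunk 3: at line 1 remove [yen,eijw] add [zfs,tbhkg,wzvck] -> 8 lines: ljkqk hnawm zfs tbhkg wzvck ort nkpgf qdhp
Hunk 4: at line 3 remove [wzvck] add [zdtwb,vdpf,cihxr] -> 10 lines: ljkqk hnawm zfs tbhkg zdtwb vdpf cihxr ort nkpgf qdhp

Answer: ljkqk
hnawm
zfs
tbhkg
zdtwb
vdpf
cihxr
ort
nkpgf
qdhp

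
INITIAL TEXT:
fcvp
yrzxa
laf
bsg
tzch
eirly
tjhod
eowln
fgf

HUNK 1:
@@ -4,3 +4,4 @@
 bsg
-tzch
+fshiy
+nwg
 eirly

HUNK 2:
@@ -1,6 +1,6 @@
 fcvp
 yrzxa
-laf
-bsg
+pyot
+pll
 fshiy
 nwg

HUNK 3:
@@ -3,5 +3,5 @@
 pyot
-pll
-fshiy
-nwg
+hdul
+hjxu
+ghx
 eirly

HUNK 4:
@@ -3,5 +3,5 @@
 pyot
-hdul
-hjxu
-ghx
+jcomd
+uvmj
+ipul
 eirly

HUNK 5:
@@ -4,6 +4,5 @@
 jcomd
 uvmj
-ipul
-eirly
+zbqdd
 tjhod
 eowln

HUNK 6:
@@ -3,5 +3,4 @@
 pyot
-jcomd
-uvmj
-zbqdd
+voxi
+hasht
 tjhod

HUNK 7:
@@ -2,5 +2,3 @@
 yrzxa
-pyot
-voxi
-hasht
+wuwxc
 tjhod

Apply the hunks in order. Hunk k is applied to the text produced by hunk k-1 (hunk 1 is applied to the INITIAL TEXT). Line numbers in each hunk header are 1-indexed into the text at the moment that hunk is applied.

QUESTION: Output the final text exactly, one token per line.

Answer: fcvp
yrzxa
wuwxc
tjhod
eowln
fgf

Derivation:
Hunk 1: at line 4 remove [tzch] add [fshiy,nwg] -> 10 lines: fcvp yrzxa laf bsg fshiy nwg eirly tjhod eowln fgf
Hunk 2: at line 1 remove [laf,bsg] add [pyot,pll] -> 10 lines: fcvp yrzxa pyot pll fshiy nwg eirly tjhod eowln fgf
Hunk 3: at line 3 remove [pll,fshiy,nwg] add [hdul,hjxu,ghx] -> 10 lines: fcvp yrzxa pyot hdul hjxu ghx eirly tjhod eowln fgf
Hunk 4: at line 3 remove [hdul,hjxu,ghx] add [jcomd,uvmj,ipul] -> 10 lines: fcvp yrzxa pyot jcomd uvmj ipul eirly tjhod eowln fgf
Hunk 5: at line 4 remove [ipul,eirly] add [zbqdd] -> 9 lines: fcvp yrzxa pyot jcomd uvmj zbqdd tjhod eowln fgf
Hunk 6: at line 3 remove [jcomd,uvmj,zbqdd] add [voxi,hasht] -> 8 lines: fcvp yrzxa pyot voxi hasht tjhod eowln fgf
Hunk 7: at line 2 remove [pyot,voxi,hasht] add [wuwxc] -> 6 lines: fcvp yrzxa wuwxc tjhod eowln fgf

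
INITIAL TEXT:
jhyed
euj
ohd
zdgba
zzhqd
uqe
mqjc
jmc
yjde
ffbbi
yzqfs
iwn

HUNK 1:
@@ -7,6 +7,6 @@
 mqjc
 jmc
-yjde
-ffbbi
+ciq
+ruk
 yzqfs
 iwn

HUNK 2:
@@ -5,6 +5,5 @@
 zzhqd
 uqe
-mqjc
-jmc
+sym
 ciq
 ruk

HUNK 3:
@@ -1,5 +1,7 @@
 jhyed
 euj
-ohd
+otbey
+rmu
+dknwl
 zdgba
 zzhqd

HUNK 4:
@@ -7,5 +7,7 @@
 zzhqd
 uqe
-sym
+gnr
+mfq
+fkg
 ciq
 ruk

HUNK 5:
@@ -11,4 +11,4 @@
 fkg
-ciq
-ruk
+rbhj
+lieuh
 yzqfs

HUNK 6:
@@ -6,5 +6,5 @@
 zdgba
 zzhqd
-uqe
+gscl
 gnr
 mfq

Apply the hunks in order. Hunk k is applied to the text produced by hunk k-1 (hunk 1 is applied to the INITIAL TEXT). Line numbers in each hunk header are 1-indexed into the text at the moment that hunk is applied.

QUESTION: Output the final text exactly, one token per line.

Hunk 1: at line 7 remove [yjde,ffbbi] add [ciq,ruk] -> 12 lines: jhyed euj ohd zdgba zzhqd uqe mqjc jmc ciq ruk yzqfs iwn
Hunk 2: at line 5 remove [mqjc,jmc] add [sym] -> 11 lines: jhyed euj ohd zdgba zzhqd uqe sym ciq ruk yzqfs iwn
Hunk 3: at line 1 remove [ohd] add [otbey,rmu,dknwl] -> 13 lines: jhyed euj otbey rmu dknwl zdgba zzhqd uqe sym ciq ruk yzqfs iwn
Hunk 4: at line 7 remove [sym] add [gnr,mfq,fkg] -> 15 lines: jhyed euj otbey rmu dknwl zdgba zzhqd uqe gnr mfq fkg ciq ruk yzqfs iwn
Hunk 5: at line 11 remove [ciq,ruk] add [rbhj,lieuh] -> 15 lines: jhyed euj otbey rmu dknwl zdgba zzhqd uqe gnr mfq fkg rbhj lieuh yzqfs iwn
Hunk 6: at line 6 remove [uqe] add [gscl] -> 15 lines: jhyed euj otbey rmu dknwl zdgba zzhqd gscl gnr mfq fkg rbhj lieuh yzqfs iwn

Answer: jhyed
euj
otbey
rmu
dknwl
zdgba
zzhqd
gscl
gnr
mfq
fkg
rbhj
lieuh
yzqfs
iwn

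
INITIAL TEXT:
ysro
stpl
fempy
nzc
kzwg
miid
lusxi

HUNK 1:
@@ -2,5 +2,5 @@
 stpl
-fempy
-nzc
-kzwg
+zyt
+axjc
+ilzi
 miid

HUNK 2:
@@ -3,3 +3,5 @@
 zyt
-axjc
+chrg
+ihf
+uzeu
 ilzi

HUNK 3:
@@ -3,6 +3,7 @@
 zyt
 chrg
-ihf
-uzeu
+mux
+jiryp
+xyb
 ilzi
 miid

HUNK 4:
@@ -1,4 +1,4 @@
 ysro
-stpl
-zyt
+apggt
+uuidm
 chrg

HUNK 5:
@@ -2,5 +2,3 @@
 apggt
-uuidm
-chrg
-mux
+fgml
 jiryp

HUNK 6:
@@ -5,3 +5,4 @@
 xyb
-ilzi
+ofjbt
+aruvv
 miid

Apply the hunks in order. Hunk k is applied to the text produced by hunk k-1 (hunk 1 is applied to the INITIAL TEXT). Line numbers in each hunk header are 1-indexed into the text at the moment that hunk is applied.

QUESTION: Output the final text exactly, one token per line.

Hunk 1: at line 2 remove [fempy,nzc,kzwg] add [zyt,axjc,ilzi] -> 7 lines: ysro stpl zyt axjc ilzi miid lusxi
Hunk 2: at line 3 remove [axjc] add [chrg,ihf,uzeu] -> 9 lines: ysro stpl zyt chrg ihf uzeu ilzi miid lusxi
Hunk 3: at line 3 remove [ihf,uzeu] add [mux,jiryp,xyb] -> 10 lines: ysro stpl zyt chrg mux jiryp xyb ilzi miid lusxi
Hunk 4: at line 1 remove [stpl,zyt] add [apggt,uuidm] -> 10 lines: ysro apggt uuidm chrg mux jiryp xyb ilzi miid lusxi
Hunk 5: at line 2 remove [uuidm,chrg,mux] add [fgml] -> 8 lines: ysro apggt fgml jiryp xyb ilzi miid lusxi
Hunk 6: at line 5 remove [ilzi] add [ofjbt,aruvv] -> 9 lines: ysro apggt fgml jiryp xyb ofjbt aruvv miid lusxi

Answer: ysro
apggt
fgml
jiryp
xyb
ofjbt
aruvv
miid
lusxi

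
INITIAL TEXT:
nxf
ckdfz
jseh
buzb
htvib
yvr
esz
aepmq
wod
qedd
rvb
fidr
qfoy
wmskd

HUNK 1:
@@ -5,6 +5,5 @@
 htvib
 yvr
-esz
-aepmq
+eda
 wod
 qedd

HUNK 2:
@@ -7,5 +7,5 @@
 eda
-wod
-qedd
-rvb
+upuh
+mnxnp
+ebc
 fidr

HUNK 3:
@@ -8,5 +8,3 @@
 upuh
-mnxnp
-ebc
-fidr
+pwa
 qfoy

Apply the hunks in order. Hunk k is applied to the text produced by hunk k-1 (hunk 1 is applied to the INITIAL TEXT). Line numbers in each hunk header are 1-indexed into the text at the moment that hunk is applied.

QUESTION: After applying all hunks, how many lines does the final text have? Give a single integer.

Answer: 11

Derivation:
Hunk 1: at line 5 remove [esz,aepmq] add [eda] -> 13 lines: nxf ckdfz jseh buzb htvib yvr eda wod qedd rvb fidr qfoy wmskd
Hunk 2: at line 7 remove [wod,qedd,rvb] add [upuh,mnxnp,ebc] -> 13 lines: nxf ckdfz jseh buzb htvib yvr eda upuh mnxnp ebc fidr qfoy wmskd
Hunk 3: at line 8 remove [mnxnp,ebc,fidr] add [pwa] -> 11 lines: nxf ckdfz jseh buzb htvib yvr eda upuh pwa qfoy wmskd
Final line count: 11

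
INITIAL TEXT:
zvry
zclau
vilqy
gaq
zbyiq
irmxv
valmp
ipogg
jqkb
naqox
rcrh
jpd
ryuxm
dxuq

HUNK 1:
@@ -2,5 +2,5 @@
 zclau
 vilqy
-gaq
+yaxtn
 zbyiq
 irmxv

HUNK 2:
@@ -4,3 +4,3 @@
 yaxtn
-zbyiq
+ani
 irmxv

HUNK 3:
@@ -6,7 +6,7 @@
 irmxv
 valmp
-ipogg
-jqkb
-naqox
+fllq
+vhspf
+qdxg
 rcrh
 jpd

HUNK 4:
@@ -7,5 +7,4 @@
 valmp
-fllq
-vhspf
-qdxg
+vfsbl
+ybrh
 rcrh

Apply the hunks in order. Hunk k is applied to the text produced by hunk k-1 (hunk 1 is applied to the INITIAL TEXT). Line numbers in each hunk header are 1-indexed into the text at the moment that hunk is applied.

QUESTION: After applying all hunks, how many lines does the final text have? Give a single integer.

Hunk 1: at line 2 remove [gaq] add [yaxtn] -> 14 lines: zvry zclau vilqy yaxtn zbyiq irmxv valmp ipogg jqkb naqox rcrh jpd ryuxm dxuq
Hunk 2: at line 4 remove [zbyiq] add [ani] -> 14 lines: zvry zclau vilqy yaxtn ani irmxv valmp ipogg jqkb naqox rcrh jpd ryuxm dxuq
Hunk 3: at line 6 remove [ipogg,jqkb,naqox] add [fllq,vhspf,qdxg] -> 14 lines: zvry zclau vilqy yaxtn ani irmxv valmp fllq vhspf qdxg rcrh jpd ryuxm dxuq
Hunk 4: at line 7 remove [fllq,vhspf,qdxg] add [vfsbl,ybrh] -> 13 lines: zvry zclau vilqy yaxtn ani irmxv valmp vfsbl ybrh rcrh jpd ryuxm dxuq
Final line count: 13

Answer: 13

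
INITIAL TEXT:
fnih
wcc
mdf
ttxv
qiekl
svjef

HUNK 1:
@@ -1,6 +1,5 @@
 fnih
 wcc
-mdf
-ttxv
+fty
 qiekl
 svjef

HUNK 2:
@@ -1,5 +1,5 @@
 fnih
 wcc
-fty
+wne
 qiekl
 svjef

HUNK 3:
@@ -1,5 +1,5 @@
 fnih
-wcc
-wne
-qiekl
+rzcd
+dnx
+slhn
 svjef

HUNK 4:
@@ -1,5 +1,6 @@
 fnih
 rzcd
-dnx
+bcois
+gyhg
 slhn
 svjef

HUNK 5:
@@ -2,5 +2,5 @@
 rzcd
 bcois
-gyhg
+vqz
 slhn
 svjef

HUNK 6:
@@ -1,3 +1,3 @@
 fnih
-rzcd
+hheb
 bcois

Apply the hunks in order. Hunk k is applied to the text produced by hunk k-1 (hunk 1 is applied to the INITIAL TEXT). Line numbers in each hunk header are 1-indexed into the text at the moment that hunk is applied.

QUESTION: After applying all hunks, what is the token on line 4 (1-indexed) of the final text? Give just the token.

Hunk 1: at line 1 remove [mdf,ttxv] add [fty] -> 5 lines: fnih wcc fty qiekl svjef
Hunk 2: at line 1 remove [fty] add [wne] -> 5 lines: fnih wcc wne qiekl svjef
Hunk 3: at line 1 remove [wcc,wne,qiekl] add [rzcd,dnx,slhn] -> 5 lines: fnih rzcd dnx slhn svjef
Hunk 4: at line 1 remove [dnx] add [bcois,gyhg] -> 6 lines: fnih rzcd bcois gyhg slhn svjef
Hunk 5: at line 2 remove [gyhg] add [vqz] -> 6 lines: fnih rzcd bcois vqz slhn svjef
Hunk 6: at line 1 remove [rzcd] add [hheb] -> 6 lines: fnih hheb bcois vqz slhn svjef
Final line 4: vqz

Answer: vqz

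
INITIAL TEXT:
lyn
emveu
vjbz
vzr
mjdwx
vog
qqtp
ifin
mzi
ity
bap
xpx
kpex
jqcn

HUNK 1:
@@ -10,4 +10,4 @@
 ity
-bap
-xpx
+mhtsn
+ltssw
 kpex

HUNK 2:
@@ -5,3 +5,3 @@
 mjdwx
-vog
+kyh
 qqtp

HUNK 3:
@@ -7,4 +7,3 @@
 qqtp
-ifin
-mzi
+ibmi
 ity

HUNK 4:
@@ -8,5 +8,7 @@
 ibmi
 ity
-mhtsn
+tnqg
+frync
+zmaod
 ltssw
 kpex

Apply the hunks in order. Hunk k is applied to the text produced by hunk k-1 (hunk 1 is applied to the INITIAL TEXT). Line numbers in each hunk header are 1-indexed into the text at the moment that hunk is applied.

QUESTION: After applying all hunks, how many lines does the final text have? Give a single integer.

Hunk 1: at line 10 remove [bap,xpx] add [mhtsn,ltssw] -> 14 lines: lyn emveu vjbz vzr mjdwx vog qqtp ifin mzi ity mhtsn ltssw kpex jqcn
Hunk 2: at line 5 remove [vog] add [kyh] -> 14 lines: lyn emveu vjbz vzr mjdwx kyh qqtp ifin mzi ity mhtsn ltssw kpex jqcn
Hunk 3: at line 7 remove [ifin,mzi] add [ibmi] -> 13 lines: lyn emveu vjbz vzr mjdwx kyh qqtp ibmi ity mhtsn ltssw kpex jqcn
Hunk 4: at line 8 remove [mhtsn] add [tnqg,frync,zmaod] -> 15 lines: lyn emveu vjbz vzr mjdwx kyh qqtp ibmi ity tnqg frync zmaod ltssw kpex jqcn
Final line count: 15

Answer: 15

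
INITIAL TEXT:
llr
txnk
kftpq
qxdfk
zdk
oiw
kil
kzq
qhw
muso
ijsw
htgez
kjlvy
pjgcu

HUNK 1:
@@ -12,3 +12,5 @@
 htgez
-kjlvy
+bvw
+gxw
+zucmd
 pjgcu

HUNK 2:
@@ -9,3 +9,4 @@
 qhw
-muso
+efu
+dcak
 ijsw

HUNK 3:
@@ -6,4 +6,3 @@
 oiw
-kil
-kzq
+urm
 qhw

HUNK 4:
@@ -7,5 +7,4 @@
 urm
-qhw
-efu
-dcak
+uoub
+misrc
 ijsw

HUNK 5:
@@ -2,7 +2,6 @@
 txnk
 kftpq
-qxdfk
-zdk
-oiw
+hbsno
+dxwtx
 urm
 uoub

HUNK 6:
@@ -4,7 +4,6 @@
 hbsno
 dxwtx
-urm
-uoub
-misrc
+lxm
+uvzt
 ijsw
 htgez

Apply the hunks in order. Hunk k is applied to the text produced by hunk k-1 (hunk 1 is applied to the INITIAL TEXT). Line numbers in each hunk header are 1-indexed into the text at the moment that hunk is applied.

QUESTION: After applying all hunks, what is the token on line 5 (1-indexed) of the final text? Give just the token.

Answer: dxwtx

Derivation:
Hunk 1: at line 12 remove [kjlvy] add [bvw,gxw,zucmd] -> 16 lines: llr txnk kftpq qxdfk zdk oiw kil kzq qhw muso ijsw htgez bvw gxw zucmd pjgcu
Hunk 2: at line 9 remove [muso] add [efu,dcak] -> 17 lines: llr txnk kftpq qxdfk zdk oiw kil kzq qhw efu dcak ijsw htgez bvw gxw zucmd pjgcu
Hunk 3: at line 6 remove [kil,kzq] add [urm] -> 16 lines: llr txnk kftpq qxdfk zdk oiw urm qhw efu dcak ijsw htgez bvw gxw zucmd pjgcu
Hunk 4: at line 7 remove [qhw,efu,dcak] add [uoub,misrc] -> 15 lines: llr txnk kftpq qxdfk zdk oiw urm uoub misrc ijsw htgez bvw gxw zucmd pjgcu
Hunk 5: at line 2 remove [qxdfk,zdk,oiw] add [hbsno,dxwtx] -> 14 lines: llr txnk kftpq hbsno dxwtx urm uoub misrc ijsw htgez bvw gxw zucmd pjgcu
Hunk 6: at line 4 remove [urm,uoub,misrc] add [lxm,uvzt] -> 13 lines: llr txnk kftpq hbsno dxwtx lxm uvzt ijsw htgez bvw gxw zucmd pjgcu
Final line 5: dxwtx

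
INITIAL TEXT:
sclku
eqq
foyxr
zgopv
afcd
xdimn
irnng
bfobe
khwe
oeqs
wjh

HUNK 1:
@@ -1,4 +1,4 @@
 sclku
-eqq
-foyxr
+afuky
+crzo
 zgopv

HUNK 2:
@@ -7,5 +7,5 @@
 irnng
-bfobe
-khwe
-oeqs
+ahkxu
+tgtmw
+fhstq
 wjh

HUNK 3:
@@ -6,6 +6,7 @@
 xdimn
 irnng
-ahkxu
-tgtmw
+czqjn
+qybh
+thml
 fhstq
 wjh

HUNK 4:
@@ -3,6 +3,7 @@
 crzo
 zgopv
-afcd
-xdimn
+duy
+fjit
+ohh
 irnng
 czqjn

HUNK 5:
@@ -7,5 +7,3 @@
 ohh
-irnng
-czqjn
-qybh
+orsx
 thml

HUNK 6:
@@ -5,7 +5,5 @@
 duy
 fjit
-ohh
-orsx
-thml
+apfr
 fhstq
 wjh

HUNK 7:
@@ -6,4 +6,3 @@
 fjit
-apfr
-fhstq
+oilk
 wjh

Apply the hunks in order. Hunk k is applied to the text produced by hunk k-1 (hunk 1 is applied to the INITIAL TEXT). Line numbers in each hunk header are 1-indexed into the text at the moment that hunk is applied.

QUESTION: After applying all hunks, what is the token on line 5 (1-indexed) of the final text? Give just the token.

Hunk 1: at line 1 remove [eqq,foyxr] add [afuky,crzo] -> 11 lines: sclku afuky crzo zgopv afcd xdimn irnng bfobe khwe oeqs wjh
Hunk 2: at line 7 remove [bfobe,khwe,oeqs] add [ahkxu,tgtmw,fhstq] -> 11 lines: sclku afuky crzo zgopv afcd xdimn irnng ahkxu tgtmw fhstq wjh
Hunk 3: at line 6 remove [ahkxu,tgtmw] add [czqjn,qybh,thml] -> 12 lines: sclku afuky crzo zgopv afcd xdimn irnng czqjn qybh thml fhstq wjh
Hunk 4: at line 3 remove [afcd,xdimn] add [duy,fjit,ohh] -> 13 lines: sclku afuky crzo zgopv duy fjit ohh irnng czqjn qybh thml fhstq wjh
Hunk 5: at line 7 remove [irnng,czqjn,qybh] add [orsx] -> 11 lines: sclku afuky crzo zgopv duy fjit ohh orsx thml fhstq wjh
Hunk 6: at line 5 remove [ohh,orsx,thml] add [apfr] -> 9 lines: sclku afuky crzo zgopv duy fjit apfr fhstq wjh
Hunk 7: at line 6 remove [apfr,fhstq] add [oilk] -> 8 lines: sclku afuky crzo zgopv duy fjit oilk wjh
Final line 5: duy

Answer: duy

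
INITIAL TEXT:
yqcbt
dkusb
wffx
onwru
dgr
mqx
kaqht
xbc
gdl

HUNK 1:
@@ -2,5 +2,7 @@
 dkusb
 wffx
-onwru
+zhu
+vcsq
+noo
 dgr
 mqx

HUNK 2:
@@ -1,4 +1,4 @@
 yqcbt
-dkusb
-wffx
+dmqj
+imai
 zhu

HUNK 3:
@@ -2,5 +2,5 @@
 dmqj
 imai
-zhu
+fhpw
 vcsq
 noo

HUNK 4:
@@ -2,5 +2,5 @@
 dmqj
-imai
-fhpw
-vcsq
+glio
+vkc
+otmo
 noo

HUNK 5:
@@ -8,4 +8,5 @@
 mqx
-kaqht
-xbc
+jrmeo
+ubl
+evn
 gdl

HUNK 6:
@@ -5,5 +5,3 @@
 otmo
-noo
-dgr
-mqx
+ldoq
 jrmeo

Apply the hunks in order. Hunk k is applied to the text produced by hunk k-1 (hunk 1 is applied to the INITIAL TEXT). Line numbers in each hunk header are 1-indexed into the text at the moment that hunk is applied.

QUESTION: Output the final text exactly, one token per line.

Hunk 1: at line 2 remove [onwru] add [zhu,vcsq,noo] -> 11 lines: yqcbt dkusb wffx zhu vcsq noo dgr mqx kaqht xbc gdl
Hunk 2: at line 1 remove [dkusb,wffx] add [dmqj,imai] -> 11 lines: yqcbt dmqj imai zhu vcsq noo dgr mqx kaqht xbc gdl
Hunk 3: at line 2 remove [zhu] add [fhpw] -> 11 lines: yqcbt dmqj imai fhpw vcsq noo dgr mqx kaqht xbc gdl
Hunk 4: at line 2 remove [imai,fhpw,vcsq] add [glio,vkc,otmo] -> 11 lines: yqcbt dmqj glio vkc otmo noo dgr mqx kaqht xbc gdl
Hunk 5: at line 8 remove [kaqht,xbc] add [jrmeo,ubl,evn] -> 12 lines: yqcbt dmqj glio vkc otmo noo dgr mqx jrmeo ubl evn gdl
Hunk 6: at line 5 remove [noo,dgr,mqx] add [ldoq] -> 10 lines: yqcbt dmqj glio vkc otmo ldoq jrmeo ubl evn gdl

Answer: yqcbt
dmqj
glio
vkc
otmo
ldoq
jrmeo
ubl
evn
gdl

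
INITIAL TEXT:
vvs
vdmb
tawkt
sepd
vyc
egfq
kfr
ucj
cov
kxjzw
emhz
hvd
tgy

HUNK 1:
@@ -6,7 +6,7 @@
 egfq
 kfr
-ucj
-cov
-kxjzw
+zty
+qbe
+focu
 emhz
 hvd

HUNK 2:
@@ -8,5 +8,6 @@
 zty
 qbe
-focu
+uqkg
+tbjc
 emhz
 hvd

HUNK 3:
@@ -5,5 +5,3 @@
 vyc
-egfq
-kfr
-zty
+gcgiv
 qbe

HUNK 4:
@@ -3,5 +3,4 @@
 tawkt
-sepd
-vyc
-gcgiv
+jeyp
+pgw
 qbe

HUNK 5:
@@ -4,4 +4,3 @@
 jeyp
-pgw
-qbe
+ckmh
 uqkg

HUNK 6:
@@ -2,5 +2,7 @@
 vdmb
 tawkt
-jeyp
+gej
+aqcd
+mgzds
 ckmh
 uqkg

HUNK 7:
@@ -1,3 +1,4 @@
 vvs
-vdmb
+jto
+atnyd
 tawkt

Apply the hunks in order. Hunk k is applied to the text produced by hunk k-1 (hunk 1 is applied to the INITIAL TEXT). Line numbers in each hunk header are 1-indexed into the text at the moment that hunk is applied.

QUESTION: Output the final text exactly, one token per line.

Hunk 1: at line 6 remove [ucj,cov,kxjzw] add [zty,qbe,focu] -> 13 lines: vvs vdmb tawkt sepd vyc egfq kfr zty qbe focu emhz hvd tgy
Hunk 2: at line 8 remove [focu] add [uqkg,tbjc] -> 14 lines: vvs vdmb tawkt sepd vyc egfq kfr zty qbe uqkg tbjc emhz hvd tgy
Hunk 3: at line 5 remove [egfq,kfr,zty] add [gcgiv] -> 12 lines: vvs vdmb tawkt sepd vyc gcgiv qbe uqkg tbjc emhz hvd tgy
Hunk 4: at line 3 remove [sepd,vyc,gcgiv] add [jeyp,pgw] -> 11 lines: vvs vdmb tawkt jeyp pgw qbe uqkg tbjc emhz hvd tgy
Hunk 5: at line 4 remove [pgw,qbe] add [ckmh] -> 10 lines: vvs vdmb tawkt jeyp ckmh uqkg tbjc emhz hvd tgy
Hunk 6: at line 2 remove [jeyp] add [gej,aqcd,mgzds] -> 12 lines: vvs vdmb tawkt gej aqcd mgzds ckmh uqkg tbjc emhz hvd tgy
Hunk 7: at line 1 remove [vdmb] add [jto,atnyd] -> 13 lines: vvs jto atnyd tawkt gej aqcd mgzds ckmh uqkg tbjc emhz hvd tgy

Answer: vvs
jto
atnyd
tawkt
gej
aqcd
mgzds
ckmh
uqkg
tbjc
emhz
hvd
tgy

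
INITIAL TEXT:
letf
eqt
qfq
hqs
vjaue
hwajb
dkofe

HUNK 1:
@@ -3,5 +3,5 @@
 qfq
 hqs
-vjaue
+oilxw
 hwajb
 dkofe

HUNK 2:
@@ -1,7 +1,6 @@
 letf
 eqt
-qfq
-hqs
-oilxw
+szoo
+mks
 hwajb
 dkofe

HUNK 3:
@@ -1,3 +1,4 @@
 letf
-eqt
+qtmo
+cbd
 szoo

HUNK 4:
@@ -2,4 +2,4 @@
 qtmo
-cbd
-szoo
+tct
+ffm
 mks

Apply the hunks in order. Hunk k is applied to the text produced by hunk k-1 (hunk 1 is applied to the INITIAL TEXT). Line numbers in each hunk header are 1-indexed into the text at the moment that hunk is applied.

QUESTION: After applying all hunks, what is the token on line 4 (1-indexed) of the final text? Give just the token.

Answer: ffm

Derivation:
Hunk 1: at line 3 remove [vjaue] add [oilxw] -> 7 lines: letf eqt qfq hqs oilxw hwajb dkofe
Hunk 2: at line 1 remove [qfq,hqs,oilxw] add [szoo,mks] -> 6 lines: letf eqt szoo mks hwajb dkofe
Hunk 3: at line 1 remove [eqt] add [qtmo,cbd] -> 7 lines: letf qtmo cbd szoo mks hwajb dkofe
Hunk 4: at line 2 remove [cbd,szoo] add [tct,ffm] -> 7 lines: letf qtmo tct ffm mks hwajb dkofe
Final line 4: ffm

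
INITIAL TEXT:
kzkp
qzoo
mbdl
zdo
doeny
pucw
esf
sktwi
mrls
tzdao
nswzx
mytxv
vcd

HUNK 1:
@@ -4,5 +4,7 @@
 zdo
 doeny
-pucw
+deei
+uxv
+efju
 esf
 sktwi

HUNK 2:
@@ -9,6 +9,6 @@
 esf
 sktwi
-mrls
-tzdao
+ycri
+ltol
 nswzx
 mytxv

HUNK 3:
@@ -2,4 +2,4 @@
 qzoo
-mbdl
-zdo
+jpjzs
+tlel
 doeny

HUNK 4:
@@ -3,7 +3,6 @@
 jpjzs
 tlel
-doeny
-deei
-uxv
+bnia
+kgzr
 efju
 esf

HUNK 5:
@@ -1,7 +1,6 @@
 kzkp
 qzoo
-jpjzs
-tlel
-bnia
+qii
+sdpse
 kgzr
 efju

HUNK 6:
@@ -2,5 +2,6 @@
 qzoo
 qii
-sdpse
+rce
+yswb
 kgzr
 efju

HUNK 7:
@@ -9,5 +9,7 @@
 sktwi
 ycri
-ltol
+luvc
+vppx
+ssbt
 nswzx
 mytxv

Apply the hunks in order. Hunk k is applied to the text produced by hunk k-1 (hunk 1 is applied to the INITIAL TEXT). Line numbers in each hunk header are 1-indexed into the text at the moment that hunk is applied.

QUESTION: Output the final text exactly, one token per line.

Hunk 1: at line 4 remove [pucw] add [deei,uxv,efju] -> 15 lines: kzkp qzoo mbdl zdo doeny deei uxv efju esf sktwi mrls tzdao nswzx mytxv vcd
Hunk 2: at line 9 remove [mrls,tzdao] add [ycri,ltol] -> 15 lines: kzkp qzoo mbdl zdo doeny deei uxv efju esf sktwi ycri ltol nswzx mytxv vcd
Hunk 3: at line 2 remove [mbdl,zdo] add [jpjzs,tlel] -> 15 lines: kzkp qzoo jpjzs tlel doeny deei uxv efju esf sktwi ycri ltol nswzx mytxv vcd
Hunk 4: at line 3 remove [doeny,deei,uxv] add [bnia,kgzr] -> 14 lines: kzkp qzoo jpjzs tlel bnia kgzr efju esf sktwi ycri ltol nswzx mytxv vcd
Hunk 5: at line 1 remove [jpjzs,tlel,bnia] add [qii,sdpse] -> 13 lines: kzkp qzoo qii sdpse kgzr efju esf sktwi ycri ltol nswzx mytxv vcd
Hunk 6: at line 2 remove [sdpse] add [rce,yswb] -> 14 lines: kzkp qzoo qii rce yswb kgzr efju esf sktwi ycri ltol nswzx mytxv vcd
Hunk 7: at line 9 remove [ltol] add [luvc,vppx,ssbt] -> 16 lines: kzkp qzoo qii rce yswb kgzr efju esf sktwi ycri luvc vppx ssbt nswzx mytxv vcd

Answer: kzkp
qzoo
qii
rce
yswb
kgzr
efju
esf
sktwi
ycri
luvc
vppx
ssbt
nswzx
mytxv
vcd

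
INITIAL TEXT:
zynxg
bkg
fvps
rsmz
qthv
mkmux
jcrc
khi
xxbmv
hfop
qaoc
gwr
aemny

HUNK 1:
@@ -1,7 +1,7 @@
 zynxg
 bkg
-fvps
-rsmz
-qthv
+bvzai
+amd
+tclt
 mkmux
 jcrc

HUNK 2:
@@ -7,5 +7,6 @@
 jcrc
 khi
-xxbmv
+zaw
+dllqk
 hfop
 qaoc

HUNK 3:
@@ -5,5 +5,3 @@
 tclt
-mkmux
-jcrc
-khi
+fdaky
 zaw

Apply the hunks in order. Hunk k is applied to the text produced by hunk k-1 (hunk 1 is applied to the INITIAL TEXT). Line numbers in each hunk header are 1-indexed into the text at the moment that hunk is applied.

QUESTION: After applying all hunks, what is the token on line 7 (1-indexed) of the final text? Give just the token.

Hunk 1: at line 1 remove [fvps,rsmz,qthv] add [bvzai,amd,tclt] -> 13 lines: zynxg bkg bvzai amd tclt mkmux jcrc khi xxbmv hfop qaoc gwr aemny
Hunk 2: at line 7 remove [xxbmv] add [zaw,dllqk] -> 14 lines: zynxg bkg bvzai amd tclt mkmux jcrc khi zaw dllqk hfop qaoc gwr aemny
Hunk 3: at line 5 remove [mkmux,jcrc,khi] add [fdaky] -> 12 lines: zynxg bkg bvzai amd tclt fdaky zaw dllqk hfop qaoc gwr aemny
Final line 7: zaw

Answer: zaw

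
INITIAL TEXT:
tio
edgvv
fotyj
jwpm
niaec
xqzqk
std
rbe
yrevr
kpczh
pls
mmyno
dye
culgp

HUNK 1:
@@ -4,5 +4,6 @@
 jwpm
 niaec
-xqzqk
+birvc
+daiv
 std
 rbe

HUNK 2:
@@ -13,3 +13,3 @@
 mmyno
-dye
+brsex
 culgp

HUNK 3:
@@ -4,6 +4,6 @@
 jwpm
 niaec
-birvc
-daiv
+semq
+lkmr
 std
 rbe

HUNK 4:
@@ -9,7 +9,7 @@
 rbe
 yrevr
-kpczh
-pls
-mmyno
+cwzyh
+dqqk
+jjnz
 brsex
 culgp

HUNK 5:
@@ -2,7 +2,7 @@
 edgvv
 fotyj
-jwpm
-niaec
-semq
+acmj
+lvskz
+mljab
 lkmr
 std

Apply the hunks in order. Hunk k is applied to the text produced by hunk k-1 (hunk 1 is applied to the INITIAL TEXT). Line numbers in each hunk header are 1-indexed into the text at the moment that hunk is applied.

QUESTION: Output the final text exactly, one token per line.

Answer: tio
edgvv
fotyj
acmj
lvskz
mljab
lkmr
std
rbe
yrevr
cwzyh
dqqk
jjnz
brsex
culgp

Derivation:
Hunk 1: at line 4 remove [xqzqk] add [birvc,daiv] -> 15 lines: tio edgvv fotyj jwpm niaec birvc daiv std rbe yrevr kpczh pls mmyno dye culgp
Hunk 2: at line 13 remove [dye] add [brsex] -> 15 lines: tio edgvv fotyj jwpm niaec birvc daiv std rbe yrevr kpczh pls mmyno brsex culgp
Hunk 3: at line 4 remove [birvc,daiv] add [semq,lkmr] -> 15 lines: tio edgvv fotyj jwpm niaec semq lkmr std rbe yrevr kpczh pls mmyno brsex culgp
Hunk 4: at line 9 remove [kpczh,pls,mmyno] add [cwzyh,dqqk,jjnz] -> 15 lines: tio edgvv fotyj jwpm niaec semq lkmr std rbe yrevr cwzyh dqqk jjnz brsex culgp
Hunk 5: at line 2 remove [jwpm,niaec,semq] add [acmj,lvskz,mljab] -> 15 lines: tio edgvv fotyj acmj lvskz mljab lkmr std rbe yrevr cwzyh dqqk jjnz brsex culgp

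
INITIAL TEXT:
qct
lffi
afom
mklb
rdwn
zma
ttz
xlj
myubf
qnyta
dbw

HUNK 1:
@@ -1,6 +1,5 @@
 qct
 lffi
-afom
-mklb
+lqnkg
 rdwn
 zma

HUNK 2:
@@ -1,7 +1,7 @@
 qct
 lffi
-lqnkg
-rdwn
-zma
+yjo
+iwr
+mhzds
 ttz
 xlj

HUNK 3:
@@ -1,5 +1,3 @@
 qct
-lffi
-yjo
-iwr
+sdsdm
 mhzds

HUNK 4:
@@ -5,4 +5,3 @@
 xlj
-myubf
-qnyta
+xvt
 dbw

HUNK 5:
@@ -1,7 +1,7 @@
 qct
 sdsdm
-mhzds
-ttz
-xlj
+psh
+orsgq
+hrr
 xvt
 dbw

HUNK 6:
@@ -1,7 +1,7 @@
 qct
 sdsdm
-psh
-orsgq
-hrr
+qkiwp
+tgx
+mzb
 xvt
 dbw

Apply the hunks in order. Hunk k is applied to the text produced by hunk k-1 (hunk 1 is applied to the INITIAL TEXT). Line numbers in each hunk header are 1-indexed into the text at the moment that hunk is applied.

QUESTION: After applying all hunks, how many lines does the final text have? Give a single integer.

Hunk 1: at line 1 remove [afom,mklb] add [lqnkg] -> 10 lines: qct lffi lqnkg rdwn zma ttz xlj myubf qnyta dbw
Hunk 2: at line 1 remove [lqnkg,rdwn,zma] add [yjo,iwr,mhzds] -> 10 lines: qct lffi yjo iwr mhzds ttz xlj myubf qnyta dbw
Hunk 3: at line 1 remove [lffi,yjo,iwr] add [sdsdm] -> 8 lines: qct sdsdm mhzds ttz xlj myubf qnyta dbw
Hunk 4: at line 5 remove [myubf,qnyta] add [xvt] -> 7 lines: qct sdsdm mhzds ttz xlj xvt dbw
Hunk 5: at line 1 remove [mhzds,ttz,xlj] add [psh,orsgq,hrr] -> 7 lines: qct sdsdm psh orsgq hrr xvt dbw
Hunk 6: at line 1 remove [psh,orsgq,hrr] add [qkiwp,tgx,mzb] -> 7 lines: qct sdsdm qkiwp tgx mzb xvt dbw
Final line count: 7

Answer: 7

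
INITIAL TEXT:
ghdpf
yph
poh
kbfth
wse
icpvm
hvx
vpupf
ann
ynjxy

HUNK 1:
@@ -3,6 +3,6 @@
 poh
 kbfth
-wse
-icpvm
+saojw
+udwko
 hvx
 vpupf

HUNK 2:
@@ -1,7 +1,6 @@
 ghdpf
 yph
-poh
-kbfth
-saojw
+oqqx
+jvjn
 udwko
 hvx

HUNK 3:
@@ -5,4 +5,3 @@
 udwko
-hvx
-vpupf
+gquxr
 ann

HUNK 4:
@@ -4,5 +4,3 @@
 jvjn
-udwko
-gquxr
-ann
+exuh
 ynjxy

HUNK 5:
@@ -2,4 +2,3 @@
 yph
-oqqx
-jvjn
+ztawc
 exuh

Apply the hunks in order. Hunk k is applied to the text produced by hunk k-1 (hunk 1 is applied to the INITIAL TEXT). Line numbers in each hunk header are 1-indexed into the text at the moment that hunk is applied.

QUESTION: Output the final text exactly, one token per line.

Answer: ghdpf
yph
ztawc
exuh
ynjxy

Derivation:
Hunk 1: at line 3 remove [wse,icpvm] add [saojw,udwko] -> 10 lines: ghdpf yph poh kbfth saojw udwko hvx vpupf ann ynjxy
Hunk 2: at line 1 remove [poh,kbfth,saojw] add [oqqx,jvjn] -> 9 lines: ghdpf yph oqqx jvjn udwko hvx vpupf ann ynjxy
Hunk 3: at line 5 remove [hvx,vpupf] add [gquxr] -> 8 lines: ghdpf yph oqqx jvjn udwko gquxr ann ynjxy
Hunk 4: at line 4 remove [udwko,gquxr,ann] add [exuh] -> 6 lines: ghdpf yph oqqx jvjn exuh ynjxy
Hunk 5: at line 2 remove [oqqx,jvjn] add [ztawc] -> 5 lines: ghdpf yph ztawc exuh ynjxy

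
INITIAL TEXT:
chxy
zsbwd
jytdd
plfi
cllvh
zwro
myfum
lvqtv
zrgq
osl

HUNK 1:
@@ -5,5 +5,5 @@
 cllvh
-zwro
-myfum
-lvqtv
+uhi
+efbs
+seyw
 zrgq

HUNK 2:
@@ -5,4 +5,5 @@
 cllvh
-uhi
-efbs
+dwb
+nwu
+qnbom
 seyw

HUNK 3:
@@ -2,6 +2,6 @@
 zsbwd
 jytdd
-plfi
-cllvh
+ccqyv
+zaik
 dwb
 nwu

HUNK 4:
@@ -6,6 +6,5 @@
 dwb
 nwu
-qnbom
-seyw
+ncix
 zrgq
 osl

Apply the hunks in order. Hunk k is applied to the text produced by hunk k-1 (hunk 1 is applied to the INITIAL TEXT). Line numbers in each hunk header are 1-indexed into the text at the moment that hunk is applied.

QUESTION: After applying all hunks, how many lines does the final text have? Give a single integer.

Hunk 1: at line 5 remove [zwro,myfum,lvqtv] add [uhi,efbs,seyw] -> 10 lines: chxy zsbwd jytdd plfi cllvh uhi efbs seyw zrgq osl
Hunk 2: at line 5 remove [uhi,efbs] add [dwb,nwu,qnbom] -> 11 lines: chxy zsbwd jytdd plfi cllvh dwb nwu qnbom seyw zrgq osl
Hunk 3: at line 2 remove [plfi,cllvh] add [ccqyv,zaik] -> 11 lines: chxy zsbwd jytdd ccqyv zaik dwb nwu qnbom seyw zrgq osl
Hunk 4: at line 6 remove [qnbom,seyw] add [ncix] -> 10 lines: chxy zsbwd jytdd ccqyv zaik dwb nwu ncix zrgq osl
Final line count: 10

Answer: 10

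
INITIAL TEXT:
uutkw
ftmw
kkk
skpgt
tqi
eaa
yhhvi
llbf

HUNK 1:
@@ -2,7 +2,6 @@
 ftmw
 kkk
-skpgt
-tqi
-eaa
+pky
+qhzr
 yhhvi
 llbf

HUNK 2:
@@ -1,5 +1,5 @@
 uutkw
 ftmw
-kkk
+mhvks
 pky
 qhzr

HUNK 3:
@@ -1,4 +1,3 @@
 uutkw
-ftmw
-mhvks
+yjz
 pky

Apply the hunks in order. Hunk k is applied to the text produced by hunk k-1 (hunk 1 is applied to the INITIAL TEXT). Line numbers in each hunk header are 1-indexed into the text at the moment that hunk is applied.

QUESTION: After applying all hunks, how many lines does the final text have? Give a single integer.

Answer: 6

Derivation:
Hunk 1: at line 2 remove [skpgt,tqi,eaa] add [pky,qhzr] -> 7 lines: uutkw ftmw kkk pky qhzr yhhvi llbf
Hunk 2: at line 1 remove [kkk] add [mhvks] -> 7 lines: uutkw ftmw mhvks pky qhzr yhhvi llbf
Hunk 3: at line 1 remove [ftmw,mhvks] add [yjz] -> 6 lines: uutkw yjz pky qhzr yhhvi llbf
Final line count: 6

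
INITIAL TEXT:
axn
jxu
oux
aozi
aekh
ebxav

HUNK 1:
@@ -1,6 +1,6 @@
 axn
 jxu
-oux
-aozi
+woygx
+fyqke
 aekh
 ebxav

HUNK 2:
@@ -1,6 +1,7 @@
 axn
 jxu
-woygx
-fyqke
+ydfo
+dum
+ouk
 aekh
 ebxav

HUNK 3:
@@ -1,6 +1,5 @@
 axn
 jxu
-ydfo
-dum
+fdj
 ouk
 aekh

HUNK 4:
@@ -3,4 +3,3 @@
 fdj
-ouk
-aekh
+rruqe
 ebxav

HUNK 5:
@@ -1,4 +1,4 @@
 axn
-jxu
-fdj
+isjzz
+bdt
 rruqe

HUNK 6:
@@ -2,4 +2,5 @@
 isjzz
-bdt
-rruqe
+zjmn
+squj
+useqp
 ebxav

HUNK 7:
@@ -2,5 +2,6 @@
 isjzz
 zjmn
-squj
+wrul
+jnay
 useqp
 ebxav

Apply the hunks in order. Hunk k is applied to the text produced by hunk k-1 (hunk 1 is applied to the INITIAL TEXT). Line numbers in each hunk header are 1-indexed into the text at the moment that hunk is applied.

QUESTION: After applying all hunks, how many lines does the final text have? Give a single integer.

Answer: 7

Derivation:
Hunk 1: at line 1 remove [oux,aozi] add [woygx,fyqke] -> 6 lines: axn jxu woygx fyqke aekh ebxav
Hunk 2: at line 1 remove [woygx,fyqke] add [ydfo,dum,ouk] -> 7 lines: axn jxu ydfo dum ouk aekh ebxav
Hunk 3: at line 1 remove [ydfo,dum] add [fdj] -> 6 lines: axn jxu fdj ouk aekh ebxav
Hunk 4: at line 3 remove [ouk,aekh] add [rruqe] -> 5 lines: axn jxu fdj rruqe ebxav
Hunk 5: at line 1 remove [jxu,fdj] add [isjzz,bdt] -> 5 lines: axn isjzz bdt rruqe ebxav
Hunk 6: at line 2 remove [bdt,rruqe] add [zjmn,squj,useqp] -> 6 lines: axn isjzz zjmn squj useqp ebxav
Hunk 7: at line 2 remove [squj] add [wrul,jnay] -> 7 lines: axn isjzz zjmn wrul jnay useqp ebxav
Final line count: 7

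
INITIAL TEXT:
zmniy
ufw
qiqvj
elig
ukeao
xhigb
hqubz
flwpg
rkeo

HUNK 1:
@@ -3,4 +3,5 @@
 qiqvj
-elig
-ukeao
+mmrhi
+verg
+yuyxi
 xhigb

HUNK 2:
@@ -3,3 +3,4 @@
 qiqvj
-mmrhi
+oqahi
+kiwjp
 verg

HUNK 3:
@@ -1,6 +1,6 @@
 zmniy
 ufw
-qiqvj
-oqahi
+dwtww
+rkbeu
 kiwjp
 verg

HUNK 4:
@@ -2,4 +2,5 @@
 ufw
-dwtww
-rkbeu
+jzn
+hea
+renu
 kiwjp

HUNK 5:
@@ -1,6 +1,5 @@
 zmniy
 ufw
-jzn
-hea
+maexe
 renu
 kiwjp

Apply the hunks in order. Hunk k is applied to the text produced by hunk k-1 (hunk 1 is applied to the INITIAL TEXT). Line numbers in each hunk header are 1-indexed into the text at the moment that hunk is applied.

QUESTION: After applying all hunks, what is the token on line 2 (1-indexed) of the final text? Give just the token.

Hunk 1: at line 3 remove [elig,ukeao] add [mmrhi,verg,yuyxi] -> 10 lines: zmniy ufw qiqvj mmrhi verg yuyxi xhigb hqubz flwpg rkeo
Hunk 2: at line 3 remove [mmrhi] add [oqahi,kiwjp] -> 11 lines: zmniy ufw qiqvj oqahi kiwjp verg yuyxi xhigb hqubz flwpg rkeo
Hunk 3: at line 1 remove [qiqvj,oqahi] add [dwtww,rkbeu] -> 11 lines: zmniy ufw dwtww rkbeu kiwjp verg yuyxi xhigb hqubz flwpg rkeo
Hunk 4: at line 2 remove [dwtww,rkbeu] add [jzn,hea,renu] -> 12 lines: zmniy ufw jzn hea renu kiwjp verg yuyxi xhigb hqubz flwpg rkeo
Hunk 5: at line 1 remove [jzn,hea] add [maexe] -> 11 lines: zmniy ufw maexe renu kiwjp verg yuyxi xhigb hqubz flwpg rkeo
Final line 2: ufw

Answer: ufw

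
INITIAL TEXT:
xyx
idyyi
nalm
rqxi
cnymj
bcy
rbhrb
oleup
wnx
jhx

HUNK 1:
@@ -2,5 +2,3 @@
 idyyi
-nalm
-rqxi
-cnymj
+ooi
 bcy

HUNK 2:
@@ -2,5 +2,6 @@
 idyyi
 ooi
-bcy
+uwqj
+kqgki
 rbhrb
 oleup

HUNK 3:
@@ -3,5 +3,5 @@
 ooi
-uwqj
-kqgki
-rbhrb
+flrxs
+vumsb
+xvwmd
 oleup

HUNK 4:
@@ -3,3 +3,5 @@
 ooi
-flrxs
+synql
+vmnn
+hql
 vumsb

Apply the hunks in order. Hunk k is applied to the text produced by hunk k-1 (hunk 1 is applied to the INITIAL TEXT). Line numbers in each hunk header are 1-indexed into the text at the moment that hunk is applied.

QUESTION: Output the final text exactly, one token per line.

Hunk 1: at line 2 remove [nalm,rqxi,cnymj] add [ooi] -> 8 lines: xyx idyyi ooi bcy rbhrb oleup wnx jhx
Hunk 2: at line 2 remove [bcy] add [uwqj,kqgki] -> 9 lines: xyx idyyi ooi uwqj kqgki rbhrb oleup wnx jhx
Hunk 3: at line 3 remove [uwqj,kqgki,rbhrb] add [flrxs,vumsb,xvwmd] -> 9 lines: xyx idyyi ooi flrxs vumsb xvwmd oleup wnx jhx
Hunk 4: at line 3 remove [flrxs] add [synql,vmnn,hql] -> 11 lines: xyx idyyi ooi synql vmnn hql vumsb xvwmd oleup wnx jhx

Answer: xyx
idyyi
ooi
synql
vmnn
hql
vumsb
xvwmd
oleup
wnx
jhx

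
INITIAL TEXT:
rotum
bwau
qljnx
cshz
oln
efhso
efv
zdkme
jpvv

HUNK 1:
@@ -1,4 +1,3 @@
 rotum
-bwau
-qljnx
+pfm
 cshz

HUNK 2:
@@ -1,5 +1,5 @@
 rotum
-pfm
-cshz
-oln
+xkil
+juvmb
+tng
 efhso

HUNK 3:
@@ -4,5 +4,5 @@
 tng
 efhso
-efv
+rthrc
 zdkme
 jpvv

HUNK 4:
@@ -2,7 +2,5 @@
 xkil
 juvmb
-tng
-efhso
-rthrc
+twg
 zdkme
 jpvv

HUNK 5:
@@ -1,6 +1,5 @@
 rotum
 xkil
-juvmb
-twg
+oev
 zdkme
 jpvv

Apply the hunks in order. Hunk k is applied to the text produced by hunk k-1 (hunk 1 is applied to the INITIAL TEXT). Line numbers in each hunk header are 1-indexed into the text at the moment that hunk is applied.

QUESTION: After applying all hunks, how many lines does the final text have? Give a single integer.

Answer: 5

Derivation:
Hunk 1: at line 1 remove [bwau,qljnx] add [pfm] -> 8 lines: rotum pfm cshz oln efhso efv zdkme jpvv
Hunk 2: at line 1 remove [pfm,cshz,oln] add [xkil,juvmb,tng] -> 8 lines: rotum xkil juvmb tng efhso efv zdkme jpvv
Hunk 3: at line 4 remove [efv] add [rthrc] -> 8 lines: rotum xkil juvmb tng efhso rthrc zdkme jpvv
Hunk 4: at line 2 remove [tng,efhso,rthrc] add [twg] -> 6 lines: rotum xkil juvmb twg zdkme jpvv
Hunk 5: at line 1 remove [juvmb,twg] add [oev] -> 5 lines: rotum xkil oev zdkme jpvv
Final line count: 5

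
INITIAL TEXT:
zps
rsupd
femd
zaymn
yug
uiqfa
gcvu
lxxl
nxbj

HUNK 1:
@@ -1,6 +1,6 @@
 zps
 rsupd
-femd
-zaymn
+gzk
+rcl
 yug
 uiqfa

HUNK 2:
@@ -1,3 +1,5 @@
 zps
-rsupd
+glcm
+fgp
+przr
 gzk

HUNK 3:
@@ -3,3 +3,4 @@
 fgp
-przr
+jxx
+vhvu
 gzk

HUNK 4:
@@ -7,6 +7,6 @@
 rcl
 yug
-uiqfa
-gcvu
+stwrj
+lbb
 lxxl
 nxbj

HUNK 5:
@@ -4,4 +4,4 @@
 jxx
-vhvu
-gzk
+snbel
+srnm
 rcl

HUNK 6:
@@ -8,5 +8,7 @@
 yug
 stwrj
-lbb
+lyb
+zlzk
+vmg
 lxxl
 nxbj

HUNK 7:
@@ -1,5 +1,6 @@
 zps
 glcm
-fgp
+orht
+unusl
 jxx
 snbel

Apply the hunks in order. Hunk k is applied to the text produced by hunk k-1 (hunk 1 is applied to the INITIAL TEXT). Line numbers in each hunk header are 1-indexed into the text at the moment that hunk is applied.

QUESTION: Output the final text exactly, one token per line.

Answer: zps
glcm
orht
unusl
jxx
snbel
srnm
rcl
yug
stwrj
lyb
zlzk
vmg
lxxl
nxbj

Derivation:
Hunk 1: at line 1 remove [femd,zaymn] add [gzk,rcl] -> 9 lines: zps rsupd gzk rcl yug uiqfa gcvu lxxl nxbj
Hunk 2: at line 1 remove [rsupd] add [glcm,fgp,przr] -> 11 lines: zps glcm fgp przr gzk rcl yug uiqfa gcvu lxxl nxbj
Hunk 3: at line 3 remove [przr] add [jxx,vhvu] -> 12 lines: zps glcm fgp jxx vhvu gzk rcl yug uiqfa gcvu lxxl nxbj
Hunk 4: at line 7 remove [uiqfa,gcvu] add [stwrj,lbb] -> 12 lines: zps glcm fgp jxx vhvu gzk rcl yug stwrj lbb lxxl nxbj
Hunk 5: at line 4 remove [vhvu,gzk] add [snbel,srnm] -> 12 lines: zps glcm fgp jxx snbel srnm rcl yug stwrj lbb lxxl nxbj
Hunk 6: at line 8 remove [lbb] add [lyb,zlzk,vmg] -> 14 lines: zps glcm fgp jxx snbel srnm rcl yug stwrj lyb zlzk vmg lxxl nxbj
Hunk 7: at line 1 remove [fgp] add [orht,unusl] -> 15 lines: zps glcm orht unusl jxx snbel srnm rcl yug stwrj lyb zlzk vmg lxxl nxbj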